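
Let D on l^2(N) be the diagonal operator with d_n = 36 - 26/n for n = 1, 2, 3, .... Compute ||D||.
||D|| = 36

For a diagonal operator on l^2 with entries d_n, ||D|| = sup_n |d_n|. Here d_1 = 10, d_2 = 23, ..., and d_n = 36 - 26/n increases monotonically toward 36. All terms lie in [10, 36), so |d_n| = d_n and the supremum is the limit 36, which is not attained by any individual d_n. Hence ||D|| = 36.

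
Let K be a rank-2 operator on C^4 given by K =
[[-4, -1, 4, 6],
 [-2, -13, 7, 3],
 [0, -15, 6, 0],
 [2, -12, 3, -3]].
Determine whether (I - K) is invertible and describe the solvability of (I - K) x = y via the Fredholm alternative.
(I - K) is invertible (det(I - K) = 125 ≠ 0), so for every y in C^4 the equation (I - K) x = y has a unique solution.

K has rank 2 and factors as K = U V^T = u1 v1^T + u2 v2^T with u1 = (1, 3, 3, 2), v1 = (-2, -3, 3, 3), u2 = (1, -2, -3, -3), v2 = (-2, 2, 1, 3) (multiplying out reproduces the displayed K). The nonzero eigenvalues of U V^T coincide with those of the 2 x 2 matrix G = V^T U = [[v1·u1, v1·u2], [v2·u1, v2·u2]] = [[4, -14], [13, -18]], and by the Sylvester determinant identity det(I_4 - U V^T) = det(I_2 - V^T U) = det([[-3, 14], [-13, 19]]) = (-3)(19) - (14)(-13) = 125. (Direct check: I - K =
[[5, 1, -4, -6],
 [2, 14, -7, -3],
 [0, 15, -5, 0],
 [-2, 12, -3, 4]]
has determinant 125.) The finite-dimensional Fredholm alternative says: either (I - K) is invertible, or ker(I - K) ≠ {0} and then range(I - K) = ker((I - K)^*)^⊥, with dim ker(I - K) = dim ker((I - K)^*). Since det(I - K) ≠ 0, 1 is not an eigenvalue of K and ker(I - K) = {0}, so we are in the first case: for every y there is a unique x = (I - K)^(-1) y. (Explicitly, by the Woodbury identity, (I - U V^T)^(-1) = I + U (I_2 - G)^(-1) V^T.)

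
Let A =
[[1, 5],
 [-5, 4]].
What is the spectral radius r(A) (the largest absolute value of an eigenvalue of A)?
r(A) = sqrt(29) ≈ 5.3852

The eigenvalues of A are the roots of its characteristic polynomial. With M = A (coefficients from the trace and determinant):
  p(λ) = det(λ I - M) = λ^2 - 5λ + 29.
For λ^2 - 5λ + 29 the discriminant is -91. It is negative, so the roots are the complex-conjugate pair λ = 5/2 ± (sqrt(91)/2) i ≈ 2.5 ± 4.7697i. For a conjugate pair the product of the roots equals the constant term, so |λ|^2 = 29 and |λ| = sqrt(29) ≈ 5.3852.
Thus the eigenvalues (to 4 decimals) are 2.5 ± 4.7697i (modulus 5.3852). The spectral radius is the largest modulus: r(A) = sqrt(29) ≈ 5.3852. (Cross-check: r(A) ≤ ||A||_2 ≈ 7.0902; equality holds whenever A is normal, though it can also hold for some non-normal A.)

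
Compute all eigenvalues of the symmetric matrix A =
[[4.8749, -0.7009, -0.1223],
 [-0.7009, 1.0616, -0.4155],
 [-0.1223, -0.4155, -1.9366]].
sigma(A) ≈ {-2, 1, 5}

A is real symmetric, so its spectrum consists of real eigenvalues. Expanding the characteristic polynomial of the displayed matrix gives
  det(λ I - A) = p(λ) = λ^3 + (-4)λ^2 + (-7)λ + (10).
Solving p(λ) = 0 yields eigenvalues ≈ -2, 1, 5. (A is shown rounded to 4 decimals, so these recover the underlying integer eigenvalues to within that precision.)
Verification: the trace of A = 4 equals the sum of eigenvalues 4, and det(A) ≈ -9.9996 matches the eigenvalue product -10.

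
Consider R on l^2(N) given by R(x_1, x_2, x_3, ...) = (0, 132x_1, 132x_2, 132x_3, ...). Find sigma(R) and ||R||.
sigma(R) = closed disk {z in C : |z| ≤ 132}; ||R|| = 132

Note R = 132·U where U is the unit right shift (U x)_k = x_{k-1} (with x_0 := 0); so ||R|| = 132||U|| and sigma(R) = 132·sigma(U). ||R x||^2 = sum_{k≥1} |132x_k|^2 = 17424||x||^2, so ||R|| = 132 and sigma(R) ⊂ {|z| ≤ 132}. For any |lambda| < 132, the equation (R - lambda I) x = 0 forces x_1 = 0, then 132x_k = lambda x_{k+1} ⇒ x = 0, so R has no eigenvalues. But (R - lambda I) is not surjective for |lambda| < 132: solving (R - lambda I) x = e_1 would require x_n proportional to (lambda/132)^(-n), which is not in l^2. So every |lambda| < 132 lies in the residual spectrum. The boundary |lambda| = 132 is in the approximate point spectrum (the spectrum is closed). Hence sigma(R) is the closed disk of radius 132.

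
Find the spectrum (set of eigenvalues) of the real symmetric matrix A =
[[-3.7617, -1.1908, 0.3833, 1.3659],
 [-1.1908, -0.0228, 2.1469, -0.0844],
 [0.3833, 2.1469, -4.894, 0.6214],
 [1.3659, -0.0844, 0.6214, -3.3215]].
sigma(A) ≈ {-6, -5, -2, 1}

A is real symmetric, so its spectrum consists of real eigenvalues. Expanding the characteristic polynomial of the displayed matrix gives
  det(λ I - A) = p(λ) = λ^4 + (12)λ^3 + (39)λ^2 + (7.9982)λ + (-60.0013).
Solving p(λ) = 0 yields eigenvalues ≈ -6, -5, -2, 1. (A is shown rounded to 4 decimals, so these recover the underlying integer eigenvalues to within that precision.)
Verification: the trace of A = -12 equals the sum of eigenvalues -12, and det(A) ≈ -60.0013 matches the eigenvalue product -60.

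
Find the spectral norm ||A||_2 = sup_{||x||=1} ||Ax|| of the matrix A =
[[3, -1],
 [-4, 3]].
||A||_2 = sqrt((35 + sqrt(1125))/2) ≈ 5.8541 (= sqrt(largest eigenvalue of A^T A))

||A||_2 = sigma_max(A) = sqrt(lambda_max(A^T A)). Form the symmetric matrix M = A^T A =
[[25, -15],
 [-15, 10]].
Its characteristic polynomial (trace, determinant of M give the coefficients) is
  p(λ) = det(λ I - M) = λ^2 - 35λ + 25.
For λ^2 - 35λ + 25 the discriminant is 1125. It is nonnegative but not a perfect square, so the roots are real and irrational: λ = (35 ± sqrt(1125))/2 ≈ 34.2705, 0.7295.
So the eigenvalues of A^T A are ≈ 0.7295, 34.2705 (all ≥ 0, as they must be for A^T A). The largest is λ_max = (35 + sqrt(1125))/2 ≈ 34.2705, hence ||A||_2 = sqrt(λ_max) = sqrt((35 + sqrt(1125))/2) ≈ 5.8541.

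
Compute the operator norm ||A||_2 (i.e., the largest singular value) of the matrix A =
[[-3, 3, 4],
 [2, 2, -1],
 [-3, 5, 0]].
||A||_2 = sqrt(58) ≈ 7.6158 (= sqrt(largest eigenvalue of A^T A))

||A||_2 = sigma_max(A) = sqrt(lambda_max(A^T A)). Form the symmetric matrix M = A^T A =
[[22, -20, -14],
 [-20, 38, 10],
 [-14, 10, 17]].
Its characteristic polynomial (trace, sum of principal 2x2 minors, determinant of M give the coefficients) is
  p(λ) = det(λ I - M) = λ^3 - 77λ^2 + 1160λ - 3364.
By the rational root theorem any rational root is an integer divisor of 3364. Testing λ = 58: p(58) = 195112 - 259028 + 67280 - 3364 = 0, so λ = 58 is a root. Dividing out (λ - 58) leaves p(λ) = (λ - 58)(λ^2 - 19λ + 58). For λ^2 - 19λ + 58 the discriminant is 129. It is nonnegative but not a perfect square, so the roots are real and irrational: λ = (19 ± sqrt(129))/2 ≈ 15.1789, 3.8211.
So the eigenvalues of A^T A are ≈ 3.8211, 15.1789, 58 (all ≥ 0, as they must be for A^T A). The largest is λ_max = 58, hence ||A||_2 = sqrt(λ_max) = sqrt(58) ≈ 7.6158.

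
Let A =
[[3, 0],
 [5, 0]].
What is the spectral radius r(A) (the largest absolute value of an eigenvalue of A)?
r(A) = 3

The eigenvalues of A are the roots of its characteristic polynomial. With M = A (coefficients from the trace and determinant):
  p(λ) = det(λ I - M) = λ^2 - 3λ.
For λ^2 - 3λ the discriminant is 9. It is a perfect square (3^2), so the roots are rational: λ = (3 ± 3)/2 = 3, 0.
Thus the eigenvalues (to 4 decimals) are 3 (modulus 3); 0 (modulus 0). The spectral radius is the largest modulus: r(A) = 3. (Cross-check: r(A) ≤ ||A||_2 ≈ 5.831; equality holds whenever A is normal, though it can also hold for some non-normal A.)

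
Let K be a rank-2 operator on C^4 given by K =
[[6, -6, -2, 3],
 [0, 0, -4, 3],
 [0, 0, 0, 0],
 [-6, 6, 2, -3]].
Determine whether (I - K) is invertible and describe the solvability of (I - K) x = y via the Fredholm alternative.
(I - K) is invertible (det(I - K) = -20 ≠ 0), so for every y in C^4 the equation (I - K) x = y has a unique solution.

K has rank 2 and factors as K = U V^T = u1 v1^T + u2 v2^T with u1 = (-1, -1, 0, 1), v1 = (-3, 3, 3, -3), u2 = (-1, 1, 0, 1), v2 = (-3, 3, -1, 0) (multiplying out reproduces the displayed K). The nonzero eigenvalues of U V^T coincide with those of the 2 x 2 matrix G = V^T U = [[v1·u1, v1·u2], [v2·u1, v2·u2]] = [[-3, 3], [0, 6]], and by the Sylvester determinant identity det(I_4 - U V^T) = det(I_2 - V^T U) = det([[4, -3], [0, -5]]) = (4)(-5) - (-3)(0) = -20. (Direct check: I - K =
[[-5, 6, 2, -3],
 [0, 1, 4, -3],
 [0, 0, 1, 0],
 [6, -6, -2, 4]]
has determinant -20.) The finite-dimensional Fredholm alternative says: either (I - K) is invertible, or ker(I - K) ≠ {0} and then range(I - K) = ker((I - K)^*)^⊥, with dim ker(I - K) = dim ker((I - K)^*). Since det(I - K) ≠ 0, 1 is not an eigenvalue of K and ker(I - K) = {0}, so we are in the first case: for every y there is a unique x = (I - K)^(-1) y. (Explicitly, by the Woodbury identity, (I - U V^T)^(-1) = I + U (I_2 - G)^(-1) V^T.)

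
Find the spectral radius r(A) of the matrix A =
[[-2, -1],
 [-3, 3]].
r(A) = (1 + sqrt(37))/2 ≈ 3.5414

The eigenvalues of A are the roots of its characteristic polynomial. With M = A (coefficients from the trace and determinant):
  p(λ) = det(λ I - M) = λ^2 - λ - 9.
For λ^2 - λ - 9 the discriminant is 37. It is nonnegative but not a perfect square, so the roots are real and irrational: λ = (1 ± sqrt(37))/2 ≈ 3.5414, -2.5414.
Thus the eigenvalues (to 4 decimals) are 3.5414 (modulus 3.5414); -2.5414 (modulus 2.5414). The spectral radius is the largest modulus: r(A) = (1 + sqrt(37))/2 ≈ 3.5414. (Cross-check: r(A) ≤ ||A||_2 ≈ 4.3196; equality holds whenever A is normal, though it can also hold for some non-normal A.)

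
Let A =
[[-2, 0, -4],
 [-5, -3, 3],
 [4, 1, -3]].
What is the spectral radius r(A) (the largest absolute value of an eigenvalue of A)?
r(A) ≈ 4.8134

The eigenvalues of A are the roots of its characteristic polynomial. With M = A (coefficients from the trace, the sum of principal 2x2 minors, and det A):
  p(λ) = det(λ I - M) = λ^3 + 8λ^2 + 34λ + 40.
No integer candidate from the rational root theorem (±divisors of 40) is a root, so the roots are irrational. The cubic discriminant is Δ = -12512 < 0, so there is one real root and a complex-conjugate pair. p(-2) = -4 and p(-1) = 13 have opposite signs, so a root lies in (-2, -1); Newton's method refines it to λ ≈ -1.7264. Dividing out (λ - (-1.7264)) leaves approximately λ^2 + 6.2736λ + 23.1691. For λ^2 + 6.2736λ + 23.1691 the discriminant is -53.3188. It is negative, so the remaining roots are the complex-conjugate pair λ ≈ -3.1368 ± 3.651i. Their product equals the constant term, so |λ|^2 ≈ 23.1691 and |λ| ≈ 4.8134.
Thus the eigenvalues (to 4 decimals) are -1.7264 (modulus 1.7264); -3.1368 ± 3.651i (modulus 4.8134). The spectral radius is the largest modulus: r(A) ≈ 4.8134. (Cross-check: r(A) ≤ ||A||_2 ≈ 8.243; equality holds whenever A is normal, though it can also hold for some non-normal A.)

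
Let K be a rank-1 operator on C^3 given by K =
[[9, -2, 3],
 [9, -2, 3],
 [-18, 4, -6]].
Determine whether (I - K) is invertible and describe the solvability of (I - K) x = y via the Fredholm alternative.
(I - K) is singular (det(I - K) = 0, i.e. 1 ∈ sigma(K)). (I - K) x = y is solvable iff y ⊥ ker((I - K)^*) = span{(9, -2, 3)}, i.e. iff 9y_1 - 2y_2 + 3y_3 = 0. When solvable, the solutions are x = y + c·(1, 1, -2), c arbitrary (ker(I - K) = span{(1, 1, -2)}, dimension 1).

K has rank 1, so it is an outer product K = u v^T: every row of K is a multiple of one row vector. Reading off the entries, u = (1, 1, -2) and v = (9, -2, 3) (row i of K equals u_i·v^T). A rank-one matrix u v^T satisfies K u = u (v·u) and kills the (2)-dimensional subspace v^⊥, so its characteristic polynomial is lambda^2 (lambda - v·u) with v·u = tr K = 1. Hence the eigenvalues of I - K are 1 (multiplicity 2) and 1 - (1) = 0, so det(I - K) = 0. (Direct check: I - K =
[[-8, 2, -3],
 [-9, 3, -3],
 [18, -4, 7]]
has determinant 0.) So 1 is an eigenvalue of K and (I - K) is not invertible. The finite-dimensional Fredholm alternative says: either (I - K) is invertible, or ker(I - K) ≠ {0} and then range(I - K) = ker((I - K)^*)^⊥, with dim ker(I - K) = dim ker((I - K)^*). We are in the second case, so we need both kernels. Kernel of I - K: (I - K) u = u - u (v·u) = u - u = 0, so ker(I - K) = span{u} = span{(1, 1, -2)} (it is exactly 1-dimensional because rank(I - K) = 2). Kernel of the adjoint: K is real, so (I - K)^* = I - K^T = I - v u^T, and (I - v u^T) v = v - v (u·v) = 0; hence ker((I - K)^*) = span{v} = span{(9, -2, 3)}. Therefore (I - K) x = y is solvable iff <y, v> = 0, i.e. iff 9y_1 - 2y_2 + 3y_3 = 0. When this holds, K y = u (v·y) = 0, so (I - K) y = y and x = y is a particular solution; the full solution set is the line x = y + c·u = y + c·(1, 1, -2), c ∈ C.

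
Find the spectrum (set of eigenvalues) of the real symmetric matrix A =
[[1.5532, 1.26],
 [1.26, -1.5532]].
sigma(A) ≈ {-2, 2}

A is real symmetric, so its spectrum consists of real eigenvalues. Expanding the characteristic polynomial of the displayed matrix gives
  det(λ I - A) = p(λ) = λ^2 + (0)λ + (-4).
Solving p(λ) = 0 yields eigenvalues ≈ -2, 2. (A is shown rounded to 4 decimals, so these recover the underlying integer eigenvalues to within that precision.)
Verification: the trace of A = 0 equals the sum of eigenvalues 0, and det(A) ≈ -4.0000 matches the eigenvalue product -4.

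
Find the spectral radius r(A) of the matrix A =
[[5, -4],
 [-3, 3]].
r(A) = (8 + sqrt(52))/2 ≈ 7.6056

The eigenvalues of A are the roots of its characteristic polynomial. With M = A (coefficients from the trace and determinant):
  p(λ) = det(λ I - M) = λ^2 - 8λ + 3.
For λ^2 - 8λ + 3 the discriminant is 52. It is nonnegative but not a perfect square, so the roots are real and irrational: λ = (8 ± sqrt(52))/2 ≈ 7.6056, 0.3944.
Thus the eigenvalues (to 4 decimals) are 7.6056 (modulus 7.6056); 0.3944 (modulus 0.3944). The spectral radius is the largest modulus: r(A) = (8 + sqrt(52))/2 ≈ 7.6056. (Cross-check: r(A) ≤ ||A||_2 ≈ 7.6712; equality holds whenever A is normal, though it can also hold for some non-normal A.)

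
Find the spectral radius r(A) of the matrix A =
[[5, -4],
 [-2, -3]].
r(A) = (2 + sqrt(96))/2 ≈ 5.899

The eigenvalues of A are the roots of its characteristic polynomial. With M = A (coefficients from the trace and determinant):
  p(λ) = det(λ I - M) = λ^2 - 2λ - 23.
For λ^2 - 2λ - 23 the discriminant is 96. It is nonnegative but not a perfect square, so the roots are real and irrational: λ = (2 ± sqrt(96))/2 ≈ 5.899, -3.899.
Thus the eigenvalues (to 4 decimals) are 5.899 (modulus 5.899); -3.899 (modulus 3.899). The spectral radius is the largest modulus: r(A) = (2 + sqrt(96))/2 ≈ 5.899. (Cross-check: r(A) ≤ ||A||_2 ≈ 6.4142; equality holds whenever A is normal, though it can also hold for some non-normal A.)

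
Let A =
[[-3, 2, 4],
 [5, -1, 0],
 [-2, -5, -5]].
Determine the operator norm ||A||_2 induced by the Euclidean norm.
||A||_2 ≈ 8.3131 (= sqrt(largest eigenvalue of A^T A))

||A||_2 = sigma_max(A) = sqrt(lambda_max(A^T A)). Form the symmetric matrix M = A^T A =
[[38, -1, -2],
 [-1, 30, 33],
 [-2, 33, 41]].
Its characteristic polynomial (trace, sum of principal 2x2 minors, determinant of M give the coefficients) is
  p(λ) = det(λ I - M) = λ^3 - 109λ^2 + 2834λ - 5329.
No integer candidate from the rational root theorem (±divisors of 5329) is a root, so the roots are irrational. The cubic discriminant is Δ = 5636488681 > 0, so there are three distinct real roots. p(2) = -89 and p(3) = 2219 have opposite signs, so a root lies in (2, 3); Newton's method refines it to λ ≈ 2.037. p(37) = 961 and p(38) = -161 have opposite signs, so a root lies in (37, 38); Newton's method refines it to λ ≈ 37.8561. p(69) = -223 and p(70) = 1951 have opposite signs, so a root lies in (69, 70); Newton's method refines it to λ ≈ 69.1069. Check (Vieta): the three roots sum to 109, matching tr M = 109.
So the eigenvalues of A^T A are ≈ 2.037, 37.8561, 69.1069 (all ≥ 0, as they must be for A^T A). The largest is λ_max ≈ 69.1069, hence ||A||_2 = sqrt(λ_max) ≈ 8.3131.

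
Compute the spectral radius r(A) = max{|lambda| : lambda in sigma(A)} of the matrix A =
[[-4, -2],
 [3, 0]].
r(A) = sqrt(6) ≈ 2.4495

The eigenvalues of A are the roots of its characteristic polynomial. With M = A (coefficients from the trace and determinant):
  p(λ) = det(λ I - M) = λ^2 + 4λ + 6.
For λ^2 + 4λ + 6 the discriminant is -8. It is negative, so the roots are the complex-conjugate pair λ = -2 ± (sqrt(8)/2) i ≈ -2 ± 1.4142i. For a conjugate pair the product of the roots equals the constant term, so |λ|^2 = 6 and |λ| = sqrt(6) ≈ 2.4495.
Thus the eigenvalues (to 4 decimals) are -2 ± 1.4142i (modulus 2.4495). The spectral radius is the largest modulus: r(A) = sqrt(6) ≈ 2.4495. (Cross-check: r(A) ≤ ||A||_2 ≈ 5.2631; equality holds whenever A is normal, though it can also hold for some non-normal A.)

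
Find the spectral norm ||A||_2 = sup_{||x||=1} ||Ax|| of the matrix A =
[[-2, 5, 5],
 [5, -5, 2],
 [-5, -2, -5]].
||A||_2 = sqrt(79) ≈ 8.8882 (= sqrt(largest eigenvalue of A^T A))

||A||_2 = sigma_max(A) = sqrt(lambda_max(A^T A)). Form the symmetric matrix M = A^T A =
[[54, -25, 25],
 [-25, 54, 25],
 [25, 25, 54]].
Its characteristic polynomial (trace, sum of principal 2x2 minors, determinant of M give the coefficients) is
  p(λ) = det(λ I - M) = λ^3 - 162λ^2 + 6873λ - 24964.
By the rational root theorem any rational root is an integer divisor of 24964. Testing λ = 79: p(79) = 493039 - 1011042 + 542967 - 24964 = 0, so λ = 79 is a root. Dividing out (λ - 79) leaves p(λ) = (λ - 79)(λ^2 - 83λ + 316). For λ^2 - 83λ + 316 the discriminant is 5625. It is a perfect square (75^2), so the roots are rational: λ = (83 ± 75)/2 = 79, 4.
So the eigenvalues of A^T A are ≈ 4, 79, 79 (all ≥ 0, as they must be for A^T A). The largest is λ_max = 79, hence ||A||_2 = sqrt(λ_max) = sqrt(79) ≈ 8.8882.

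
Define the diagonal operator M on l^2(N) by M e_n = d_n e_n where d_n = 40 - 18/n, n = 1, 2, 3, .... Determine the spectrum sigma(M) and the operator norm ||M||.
sigma(M) = {40 - 18/n : n ≥ 1} ∪ {40}; ||M|| = 40

A bounded diagonal operator on l^2 with diagonal entries d_n has spectrum equal to the closure of {d_n : n ≥ 1}: every d_n is an eigenvalue (with eigenvector e_n), so {d_n} ⊂ sigma(M); the spectrum is closed, so its closure is too; and for lambda not in the closure, (M - lambda I) has bounded inverse (the diagonal entries 1/(d_n - lambda) are bounded). For our sequence d_n = 40 - 18/n, n = 1, 2, 3, ...:
  - {d_n} = {40 - 18/n : n ≥ 1}; the only limit point is 40
  - closure = {40 - 18/n : n ≥ 1} ∪ {40}
For the norm: a diagonal operator has ||M|| = sup_n |d_n|. Here d_n = 40 - 18/n increases monotonically from d_1 = 22 toward 40, with all terms in [22, 40); so sup_n |d_n| = 40 (the supremum is the limit, not attained). So ||M|| = 40.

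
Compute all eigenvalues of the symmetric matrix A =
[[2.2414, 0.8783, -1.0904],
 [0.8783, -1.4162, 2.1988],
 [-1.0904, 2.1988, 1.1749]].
sigma(A) ≈ {-3, 2, 3}

A is real symmetric, so its spectrum consists of real eigenvalues. Expanding the characteristic polynomial of the displayed matrix gives
  det(λ I - A) = p(λ) = λ^3 + (-2)λ^2 + (-9)λ + (18).
Solving p(λ) = 0 yields eigenvalues ≈ -3, 2, 3. (A is shown rounded to 4 decimals, so these recover the underlying integer eigenvalues to within that precision.)
Verification: the trace of A = 2 equals the sum of eigenvalues 2, and det(A) ≈ -18.0001 matches the eigenvalue product -18.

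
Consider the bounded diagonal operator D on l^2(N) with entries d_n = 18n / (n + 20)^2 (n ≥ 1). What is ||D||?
||D|| = 9/40 (attained at n = 20)

For D diagonal, ||D|| = sup_n |d_n|. Treat f(x) = 18x / (x + 20)^2 for real x > 0. By the quotient rule, f'(x) = 18(20 - x)/(x + 20)^3, which is positive for x < 20 and negative for x > 20. So f has a unique maximum at x = 20, and since 20 is a positive integer, the supremum over n ≥ 1 is attained at n = 20: d_20 = 18·20/(20 + 20)^2 = 18·20/1600 = 9/40. Hence ||D|| = 9/40.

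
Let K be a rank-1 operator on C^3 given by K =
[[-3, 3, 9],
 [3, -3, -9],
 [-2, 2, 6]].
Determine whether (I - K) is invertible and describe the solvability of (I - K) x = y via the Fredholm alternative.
(I - K) is invertible (det(I - K) = 1 ≠ 0), so for every y in C^3 the equation (I - K) x = y has a unique solution.

K has rank 1, so it is an outer product K = u v^T: every row of K is a multiple of one row vector. Reading off the entries, u = (3, -3, 2) and v = (-1, 1, 3) (row i of K equals u_i·v^T). A rank-one matrix u v^T satisfies K u = u (v·u) and kills the (2)-dimensional subspace v^⊥, so its characteristic polynomial is lambda^2 (lambda - v·u) with v·u = tr K = 0. Hence the eigenvalues of I - K are 1 (multiplicity 2) and 1 - (0) = 1, so det(I - K) = 1. (Direct check: I - K =
[[4, -3, -9],
 [-3, 4, 9],
 [2, -2, -5]]
has determinant 1.) The finite-dimensional Fredholm alternative says: either (I - K) is invertible, or ker(I - K) ≠ {0} and then range(I - K) = ker((I - K)^*)^⊥, with dim ker(I - K) = dim ker((I - K)^*). Since det(I - K) ≠ 0, 1 is not an eigenvalue of K and ker(I - K) = {0}, so we are in the first case: for every y there is a unique x = (I - K)^(-1) y. Explicitly, by the Sherman–Morrison formula, (I - u v^T)^(-1) = I + u v^T/(1 - v·u), i.e. (I - K)^(-1) = I + K.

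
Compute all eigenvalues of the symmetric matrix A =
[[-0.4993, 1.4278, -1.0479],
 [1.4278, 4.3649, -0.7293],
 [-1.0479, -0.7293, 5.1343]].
sigma(A) ≈ {-1, 4, 6}

A is real symmetric, so its spectrum consists of real eigenvalues. Expanding the characteristic polynomial of the displayed matrix gives
  det(λ I - A) = p(λ) = λ^3 + (-9)λ^2 + (14)λ + (24.0017).
Solving p(λ) = 0 yields eigenvalues ≈ -1, 4, 6. (A is shown rounded to 4 decimals, so these recover the underlying integer eigenvalues to within that precision.)
Verification: the trace of A = 9 equals the sum of eigenvalues 9, and det(A) ≈ -24.0017 matches the eigenvalue product -24.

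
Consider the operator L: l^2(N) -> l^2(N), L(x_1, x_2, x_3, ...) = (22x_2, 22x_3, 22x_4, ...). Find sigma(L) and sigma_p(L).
sigma(L) = closed disk {z in C : |z| ≤ 22}; sigma_p(L) = open disk {z in C : |z| < 22}

Note L = 22·V where V is the unit left shift (V x)_k = x_{k+1}; so sigma(L) = 22·sigma(V) and ||L|| = 22||V||. ||L x||^2 = 484sum_{k≥2} |x_k|^2 ≤ 484||x||^2, with equality on {x : x_1 = 0}, so ||L|| = 22. For any lambda with |lambda| < 22, set r = lambda/22 (|r| < 1); the vector x = (1, r, r^2, ...) is in l^2 and satisfies L x = 22(r, r^2, ...) = lambda x, so lambda is an eigenvalue. On the boundary |lambda| = 22 the geometric series diverges, so no l^2 eigenvector exists, but these lambda lie in the approximate point spectrum. Hence sigma(L) is the closed disk of radius 22 and sigma_p(L) is the open disk.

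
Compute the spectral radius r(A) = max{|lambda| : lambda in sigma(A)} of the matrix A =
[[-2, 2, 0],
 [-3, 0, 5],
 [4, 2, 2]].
r(A) ≈ 4.7969

The eigenvalues of A are the roots of its characteristic polynomial. With M = A (coefficients from the trace, the sum of principal 2x2 minors, and det A):
  p(λ) = det(λ I - M) = λ^3 - 8λ - 72.
No integer candidate from the rational root theorem (±divisors of 72) is a root, so the roots are irrational. The cubic discriminant is Δ = -137920 < 0, so there is one real root and a complex-conjugate pair. p(4) = -40 and p(5) = 13 have opposite signs, so a root lies in (4, 5); Newton's method refines it to λ ≈ 4.7969. Dividing out (λ - (4.7969)) leaves approximately λ^2 + 4.7969λ + 15.0098. For λ^2 + 4.7969λ + 15.0098 the discriminant is -37.0295. It is negative, so the remaining roots are the complex-conjugate pair λ ≈ -2.3984 ± 3.0426i. Their product equals the constant term, so |λ|^2 ≈ 15.0098 and |λ| ≈ 3.8743.
Thus the eigenvalues (to 4 decimals) are 4.7969 (modulus 4.7969); -2.3984 ± 3.0426i (modulus 3.8743). The spectral radius is the largest modulus: r(A) ≈ 4.7969. (Cross-check: r(A) ≤ ||A||_2 ≈ 6; equality holds whenever A is normal, though it can also hold for some non-normal A.)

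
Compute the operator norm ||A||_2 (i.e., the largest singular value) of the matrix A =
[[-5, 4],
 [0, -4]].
||A||_2 = sqrt((57 + sqrt(1649))/2) ≈ 6.986 (= sqrt(largest eigenvalue of A^T A))

||A||_2 = sigma_max(A) = sqrt(lambda_max(A^T A)). Form the symmetric matrix M = A^T A =
[[25, -20],
 [-20, 32]].
Its characteristic polynomial (trace, determinant of M give the coefficients) is
  p(λ) = det(λ I - M) = λ^2 - 57λ + 400.
For λ^2 - 57λ + 400 the discriminant is 1649. It is nonnegative but not a perfect square, so the roots are real and irrational: λ = (57 ± sqrt(1649))/2 ≈ 48.8039, 8.1961.
So the eigenvalues of A^T A are ≈ 8.1961, 48.8039 (all ≥ 0, as they must be for A^T A). The largest is λ_max = (57 + sqrt(1649))/2 ≈ 48.8039, hence ||A||_2 = sqrt(λ_max) = sqrt((57 + sqrt(1649))/2) ≈ 6.986.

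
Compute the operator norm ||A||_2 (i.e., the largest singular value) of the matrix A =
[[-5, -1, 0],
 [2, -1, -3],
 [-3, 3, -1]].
||A||_2 ≈ 6.29 (= sqrt(largest eigenvalue of A^T A))

||A||_2 = sigma_max(A) = sqrt(lambda_max(A^T A)). Form the symmetric matrix M = A^T A =
[[38, -6, -3],
 [-6, 11, 0],
 [-3, 0, 10]].
Its characteristic polynomial (trace, sum of principal 2x2 minors, determinant of M give the coefficients) is
  p(λ) = det(λ I - M) = λ^3 - 59λ^2 + 863λ - 3721.
No integer candidate from the rational root theorem (±divisors of 3721) is a root, so the roots are irrational. The cubic discriminant is Δ = 1218384 > 0, so there are three distinct real roots. p(9) = -4 and p(10) = 9 have opposite signs, so a root lies in (9, 10); Newton's method refines it to λ ≈ 9.0979. p(10) = 9 and p(11) = -36 have opposite signs, so a root lies in (10, 11); Newton's method refines it to λ ≈ 10.3374. p(39) = -484 and p(40) = 399 have opposite signs, so a root lies in (39, 40); Newton's method refines it to λ ≈ 39.5647. Check (Vieta): the three roots sum to 59, matching tr M = 59.
So the eigenvalues of A^T A are ≈ 9.0979, 10.3374, 39.5647 (all ≥ 0, as they must be for A^T A). The largest is λ_max ≈ 39.5647, hence ||A||_2 = sqrt(λ_max) ≈ 6.29.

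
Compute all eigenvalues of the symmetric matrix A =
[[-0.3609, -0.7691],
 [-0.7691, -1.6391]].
sigma(A) ≈ {-2, 0}

A is real symmetric, so its spectrum consists of real eigenvalues. Expanding the characteristic polynomial of the displayed matrix gives
  det(λ I - A) = p(λ) = λ^2 + (2)λ + (0).
Solving p(λ) = 0 yields eigenvalues ≈ -2, 0. (A is shown rounded to 4 decimals, so these recover the underlying integer eigenvalues to within that precision.)
Verification: the trace of A = -2 equals the sum of eigenvalues -2, and det(A) ≈ 0.0000 matches the eigenvalue product 0.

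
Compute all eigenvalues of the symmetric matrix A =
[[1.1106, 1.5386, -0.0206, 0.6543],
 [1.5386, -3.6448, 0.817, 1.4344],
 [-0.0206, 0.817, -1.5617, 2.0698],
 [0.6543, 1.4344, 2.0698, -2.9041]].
sigma(A) ≈ {-5, -4, 0, 2}

A is real symmetric, so its spectrum consists of real eigenvalues. Expanding the characteristic polynomial of the displayed matrix gives
  det(λ I - A) = p(λ) = λ^4 + (7)λ^3 + (2)λ^2 + (-40)λ + (0.0012).
Solving p(λ) = 0 yields eigenvalues ≈ -5, -4, 0, 2. (A is shown rounded to 4 decimals, so these recover the underlying integer eigenvalues to within that precision.)
Verification: the trace of A = -7 equals the sum of eigenvalues -7, and det(A) ≈ 0.0012 matches the eigenvalue product 0.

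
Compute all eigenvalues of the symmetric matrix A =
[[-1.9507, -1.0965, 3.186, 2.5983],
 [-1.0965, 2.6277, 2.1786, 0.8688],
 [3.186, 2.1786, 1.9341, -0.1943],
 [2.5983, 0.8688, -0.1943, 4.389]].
sigma(A) ≈ {-5, 2, 4, 6}

A is real symmetric, so its spectrum consists of real eigenvalues. Expanding the characteristic polynomial of the displayed matrix gives
  det(λ I - A) = p(λ) = λ^4 + (-7)λ^3 + (-16)λ^2 + (171.9984)λ + (-239.998).
Solving p(λ) = 0 yields eigenvalues ≈ -5, 2, 4, 6. (A is shown rounded to 4 decimals, so these recover the underlying integer eigenvalues to within that precision.)
Verification: the trace of A = 7 equals the sum of eigenvalues 7, and det(A) ≈ -239.9980 matches the eigenvalue product -240.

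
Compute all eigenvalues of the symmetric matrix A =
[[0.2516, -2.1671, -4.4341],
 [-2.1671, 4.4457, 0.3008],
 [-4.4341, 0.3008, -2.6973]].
sigma(A) ≈ {-6, 2, 6}

A is real symmetric, so its spectrum consists of real eigenvalues. Expanding the characteristic polynomial of the displayed matrix gives
  det(λ I - A) = p(λ) = λ^3 + (-2)λ^2 + (-36)λ + (72).
Solving p(λ) = 0 yields eigenvalues ≈ -6, 2, 6. (A is shown rounded to 4 decimals, so these recover the underlying integer eigenvalues to within that precision.)
Verification: the trace of A = 2 equals the sum of eigenvalues 2, and det(A) ≈ -71.9995 matches the eigenvalue product -72.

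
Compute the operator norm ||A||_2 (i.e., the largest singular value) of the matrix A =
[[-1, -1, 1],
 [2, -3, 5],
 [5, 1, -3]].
||A||_2 ≈ 6.8632 (= sqrt(largest eigenvalue of A^T A))

||A||_2 = sigma_max(A) = sqrt(lambda_max(A^T A)). Form the symmetric matrix M = A^T A =
[[30, 0, -6],
 [0, 11, -19],
 [-6, -19, 35]].
Its characteristic polynomial (trace, sum of principal 2x2 minors, determinant of M give the coefficients) is
  p(λ) = det(λ I - M) = λ^3 - 76λ^2 + 1368λ - 324.
No integer candidate from the rational root theorem (±divisors of 324) is a root, so the roots are irrational. The cubic discriminant is Δ = 603507024 > 0, so there are three distinct real roots. p(0) = -324 and p(1) = 969 have opposite signs, so a root lies in (0, 1); Newton's method refines it to λ ≈ 0.24. p(28) = 348 and p(29) = -179 have opposite signs, so a root lies in (28, 29); Newton's method refines it to λ ≈ 28.6562. p(47) = -89 and p(48) = 828 have opposite signs, so a root lies in (47, 48); Newton's method refines it to λ ≈ 47.1038. Check (Vieta): the three roots sum to 76, matching tr M = 76.
So the eigenvalues of A^T A are ≈ 0.24, 28.6562, 47.1038 (all ≥ 0, as they must be for A^T A). The largest is λ_max ≈ 47.1038, hence ||A||_2 = sqrt(λ_max) ≈ 6.8632.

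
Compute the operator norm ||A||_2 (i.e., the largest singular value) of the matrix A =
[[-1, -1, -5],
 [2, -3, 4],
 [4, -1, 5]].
||A||_2 ≈ 9.2928 (= sqrt(largest eigenvalue of A^T A))

||A||_2 = sigma_max(A) = sqrt(lambda_max(A^T A)). Form the symmetric matrix M = A^T A =
[[21, -9, 33],
 [-9, 11, -12],
 [33, -12, 66]].
Its characteristic polynomial (trace, sum of principal 2x2 minors, determinant of M give the coefficients) is
  p(λ) = det(λ I - M) = λ^3 - 98λ^2 + 1029λ - 2025.
No integer candidate from the rational root theorem (±divisors of 2025) is a root, so the roots are irrational. The cubic discriminant is Δ = 1752238233 > 0, so there are three distinct real roots. p(2) = -351 and p(3) = 207 have opposite signs, so a root lies in (2, 3); Newton's method refines it to λ ≈ 2.5898. p(9) = 27 and p(10) = -535 have opposite signs, so a root lies in (9, 10); Newton's method refines it to λ ≈ 9.0545. p(86) = -2283 and p(87) = 4239 have opposite signs, so a root lies in (86, 87); Newton's method refines it to λ ≈ 86.3557. Check (Vieta): the three roots sum to 98, matching tr M = 98.
So the eigenvalues of A^T A are ≈ 2.5898, 9.0545, 86.3557 (all ≥ 0, as they must be for A^T A). The largest is λ_max ≈ 86.3557, hence ||A||_2 = sqrt(λ_max) ≈ 9.2928.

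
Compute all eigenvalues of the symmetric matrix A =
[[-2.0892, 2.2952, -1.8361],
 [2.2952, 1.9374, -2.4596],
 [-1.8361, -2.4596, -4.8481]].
sigma(A) ≈ {-6, -3, 4}

A is real symmetric, so its spectrum consists of real eigenvalues. Expanding the characteristic polynomial of the displayed matrix gives
  det(λ I - A) = p(λ) = λ^3 + (5)λ^2 + (-18)λ + (-72).
Solving p(λ) = 0 yields eigenvalues ≈ -6, -3, 4. (A is shown rounded to 4 decimals, so these recover the underlying integer eigenvalues to within that precision.)
Verification: the trace of A = -5 equals the sum of eigenvalues -5, and det(A) ≈ 72.0007 matches the eigenvalue product 72.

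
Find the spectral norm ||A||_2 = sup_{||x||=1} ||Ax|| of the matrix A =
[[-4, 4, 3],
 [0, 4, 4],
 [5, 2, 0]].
||A||_2 ≈ 8.0828 (= sqrt(largest eigenvalue of A^T A))

||A||_2 = sigma_max(A) = sqrt(lambda_max(A^T A)). Form the symmetric matrix M = A^T A =
[[41, -6, -12],
 [-6, 36, 28],
 [-12, 28, 25]].
Its characteristic polynomial (trace, sum of principal 2x2 minors, determinant of M give the coefficients) is
  p(λ) = det(λ I - M) = λ^3 - 102λ^2 + 2437λ - 2704.
No integer candidate from the rational root theorem (±divisors of 2704) is a root, so the roots are irrational. The cubic discriminant is Δ = 4319118032 > 0, so there are three distinct real roots. p(1) = -368 and p(2) = 1770 have opposite signs, so a root lies in (1, 2); Newton's method refines it to λ ≈ 1.1658. p(35) = 516 and p(36) = -508 have opposite signs, so a root lies in (35, 36); Newton's method refines it to λ ≈ 35.5028. p(65) = -624 and p(66) = 1322 have opposite signs, so a root lies in (65, 66); Newton's method refines it to λ ≈ 65.3314. Check (Vieta): the three roots sum to 102, matching tr M = 102.
So the eigenvalues of A^T A are ≈ 1.1658, 35.5028, 65.3314 (all ≥ 0, as they must be for A^T A). The largest is λ_max ≈ 65.3314, hence ||A||_2 = sqrt(λ_max) ≈ 8.0828.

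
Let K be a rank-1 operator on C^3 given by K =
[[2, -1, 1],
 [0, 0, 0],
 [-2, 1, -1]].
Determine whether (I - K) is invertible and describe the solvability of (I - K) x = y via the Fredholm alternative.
(I - K) is singular (det(I - K) = 0, i.e. 1 ∈ sigma(K)). (I - K) x = y is solvable iff y ⊥ ker((I - K)^*) = span{(2, -1, 1)}, i.e. iff 2y_1 - y_2 + y_3 = 0. When solvable, the solutions are x = y + c·(1, 0, -1), c arbitrary (ker(I - K) = span{(1, 0, -1)}, dimension 1).

K has rank 1, so it is an outer product K = u v^T: every row of K is a multiple of one row vector. Reading off the entries, u = (1, 0, -1) and v = (2, -1, 1) (row i of K equals u_i·v^T). A rank-one matrix u v^T satisfies K u = u (v·u) and kills the (2)-dimensional subspace v^⊥, so its characteristic polynomial is lambda^2 (lambda - v·u) with v·u = tr K = 1. Hence the eigenvalues of I - K are 1 (multiplicity 2) and 1 - (1) = 0, so det(I - K) = 0. (Direct check: I - K =
[[-1, 1, -1],
 [0, 1, 0],
 [2, -1, 2]]
has determinant 0.) So 1 is an eigenvalue of K and (I - K) is not invertible. The finite-dimensional Fredholm alternative says: either (I - K) is invertible, or ker(I - K) ≠ {0} and then range(I - K) = ker((I - K)^*)^⊥, with dim ker(I - K) = dim ker((I - K)^*). We are in the second case, so we need both kernels. Kernel of I - K: (I - K) u = u - u (v·u) = u - u = 0, so ker(I - K) = span{u} = span{(1, 0, -1)} (it is exactly 1-dimensional because rank(I - K) = 2). Kernel of the adjoint: K is real, so (I - K)^* = I - K^T = I - v u^T, and (I - v u^T) v = v - v (u·v) = 0; hence ker((I - K)^*) = span{v} = span{(2, -1, 1)}. Therefore (I - K) x = y is solvable iff <y, v> = 0, i.e. iff 2y_1 - y_2 + y_3 = 0. When this holds, K y = u (v·y) = 0, so (I - K) y = y and x = y is a particular solution; the full solution set is the line x = y + c·u = y + c·(1, 0, -1), c ∈ C.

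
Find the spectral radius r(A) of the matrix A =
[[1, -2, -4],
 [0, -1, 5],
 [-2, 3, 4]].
r(A) = (7 + sqrt(61))/2 ≈ 7.4051

The eigenvalues of A are the roots of its characteristic polynomial. With M = A (coefficients from the trace, the sum of principal 2x2 minors, and det A):
  p(λ) = det(λ I - M) = λ^3 - 4λ^2 - 24λ - 9.
By the rational root theorem any rational root is an integer divisor of 9. Testing λ = -3: p(-3) = -27 - 36 + 72 - 9 = 0, so λ = -3 is a root. Dividing out (λ + 3) leaves p(λ) = (λ + 3)(λ^2 - 7λ - 3). For λ^2 - 7λ - 3 the discriminant is 61. It is nonnegative but not a perfect square, so the roots are real and irrational: λ = (7 ± sqrt(61))/2 ≈ 7.4051, -0.4051.
Thus the eigenvalues (to 4 decimals) are 7.4051 (modulus 7.4051); -0.4051 (modulus 0.4051); -3 (modulus 3). The spectral radius is the largest modulus: r(A) = (7 + sqrt(61))/2 ≈ 7.4051. (Cross-check: r(A) ≤ ||A||_2 ≈ 8.0579; equality holds whenever A is normal, though it can also hold for some non-normal A.)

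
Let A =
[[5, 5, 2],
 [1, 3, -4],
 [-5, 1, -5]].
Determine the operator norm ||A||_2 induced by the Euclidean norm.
||A||_2 ≈ 9.1004 (= sqrt(largest eigenvalue of A^T A))

||A||_2 = sigma_max(A) = sqrt(lambda_max(A^T A)). Form the symmetric matrix M = A^T A =
[[51, 23, 31],
 [23, 35, -7],
 [31, -7, 45]].
Its characteristic polynomial (trace, sum of principal 2x2 minors, determinant of M give the coefficients) is
  p(λ) = det(λ I - M) = λ^3 - 131λ^2 + 4116λ - 10404.
No integer candidate from the rational root theorem (±divisors of 10404) is a root, so the roots are irrational. The cubic discriminant is Δ = 16305386256 > 0, so there are three distinct real roots. p(2) = -2688 and p(3) = 792 have opposite signs, so a root lies in (2, 3); Newton's method refines it to λ ≈ 2.7661. p(45) = 666 and p(46) = -928 have opposite signs, so a root lies in (45, 46); Newton's method refines it to λ ≈ 45.417. p(82) = -2368 and p(83) = 552 have opposite signs, so a root lies in (82, 83); Newton's method refines it to λ ≈ 82.8169. Check (Vieta): the three roots sum to 131, matching tr M = 131.
So the eigenvalues of A^T A are ≈ 2.7661, 45.417, 82.8169 (all ≥ 0, as they must be for A^T A). The largest is λ_max ≈ 82.8169, hence ||A||_2 = sqrt(λ_max) ≈ 9.1004.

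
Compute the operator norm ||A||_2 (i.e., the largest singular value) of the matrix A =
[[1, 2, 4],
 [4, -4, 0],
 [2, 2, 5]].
||A||_2 ≈ 7.3463 (= sqrt(largest eigenvalue of A^T A))

||A||_2 = sigma_max(A) = sqrt(lambda_max(A^T A)). Form the symmetric matrix M = A^T A =
[[21, -10, 14],
 [-10, 24, 18],
 [14, 18, 41]].
Its characteristic polynomial (trace, sum of principal 2x2 minors, determinant of M give the coefficients) is
  p(λ) = det(λ I - M) = λ^3 - 86λ^2 + 1729λ - 16.
No integer candidate from the rational root theorem (±divisors of 16) is a root, so the roots are irrational. The cubic discriminant is Δ = 1437041056 > 0, so there are three distinct real roots. p(0) = -16 and p(1) = 1628 have opposite signs, so a root lies in (0, 1); Newton's method refines it to λ ≈ 0.0093. p(32) = 16 and p(33) = -676 have opposite signs, so a root lies in (32, 33); Newton's method refines it to λ ≈ 32.0228. p(53) = -1076 and p(54) = 38 have opposite signs, so a root lies in (53, 54); Newton's method refines it to λ ≈ 53.968. Check (Vieta): the three roots sum to 86, matching tr M = 86.
So the eigenvalues of A^T A are ≈ 0.0093, 32.0228, 53.968 (all ≥ 0, as they must be for A^T A). The largest is λ_max ≈ 53.968, hence ||A||_2 = sqrt(λ_max) ≈ 7.3463.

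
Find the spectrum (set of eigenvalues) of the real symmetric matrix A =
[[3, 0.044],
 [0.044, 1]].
sigma(A) ≈ {1, 3}

A is real symmetric, so its spectrum consists of real eigenvalues. Expanding the characteristic polynomial of the displayed matrix gives
  det(λ I - A) = p(λ) = λ^2 + (-4)λ + (3).
Solving p(λ) = 0 yields eigenvalues ≈ 1, 3. (A is shown rounded to 4 decimals, so these recover the underlying integer eigenvalues to within that precision.)
Verification: the trace of A = 4 equals the sum of eigenvalues 4, and det(A) ≈ 3.0001 matches the eigenvalue product 3.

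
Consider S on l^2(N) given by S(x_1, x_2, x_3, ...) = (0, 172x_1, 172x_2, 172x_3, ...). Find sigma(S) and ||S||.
sigma(S) = closed disk {z in C : |z| ≤ 172}; ||S|| = 172

Note S = 172·U where U is the unit right shift (U x)_k = x_{k-1} (with x_0 := 0); so ||S|| = 172||U|| and sigma(S) = 172·sigma(U). ||S x||^2 = sum_{k≥1} |172x_k|^2 = 29584||x||^2, so ||S|| = 172 and sigma(S) ⊂ {|z| ≤ 172}. For any |lambda| < 172, the equation (S - lambda I) x = 0 forces x_1 = 0, then 172x_k = lambda x_{k+1} ⇒ x = 0, so S has no eigenvalues. But (S - lambda I) is not surjective for |lambda| < 172: solving (S - lambda I) x = e_1 would require x_n proportional to (lambda/172)^(-n), which is not in l^2. So every |lambda| < 172 lies in the residual spectrum. The boundary |lambda| = 172 is in the approximate point spectrum (the spectrum is closed). Hence sigma(S) is the closed disk of radius 172.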